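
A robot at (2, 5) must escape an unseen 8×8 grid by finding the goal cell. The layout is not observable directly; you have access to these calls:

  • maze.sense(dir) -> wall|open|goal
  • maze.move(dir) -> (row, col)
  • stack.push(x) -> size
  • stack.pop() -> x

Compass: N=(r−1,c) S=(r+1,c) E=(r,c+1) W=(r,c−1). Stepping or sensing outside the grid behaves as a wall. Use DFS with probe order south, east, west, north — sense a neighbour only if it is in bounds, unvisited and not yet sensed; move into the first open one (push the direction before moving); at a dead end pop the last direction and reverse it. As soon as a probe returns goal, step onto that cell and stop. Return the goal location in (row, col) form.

Do: maze.sense[south]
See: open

Do: stack.push[south]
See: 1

Do: maze.move[south]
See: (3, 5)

Do: maze.sense[south]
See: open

Do: stack.push[south]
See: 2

Do: maze.move[south]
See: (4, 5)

Do: maze.sense[south]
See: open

Do: stack.push[south]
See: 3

Do: maze.move[south]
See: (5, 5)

Do: maze.sense[south]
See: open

Do: stack.push[south]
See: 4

Do: maze.move[south]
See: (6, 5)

Do: maze.sense[south]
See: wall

Do: maze.sense[east]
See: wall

Do: maze.sense[west]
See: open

Do: stack.push[west]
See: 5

Do: maze.move[west]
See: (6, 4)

Do: maze.sense[south]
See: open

Do: stack.push[south]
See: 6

Do: maze.move[south]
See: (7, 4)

Do: maze.sense[west]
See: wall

Do: stack.pop[]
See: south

Do: maze.move[north]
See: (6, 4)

Do: maze.sense[west]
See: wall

Do: maze.sense[north]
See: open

Do: stack.push[north]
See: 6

Do: maze.move[north]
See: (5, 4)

Do: maze.sense[west]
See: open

Do: stack.push[west]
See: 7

Do: maze.move[west]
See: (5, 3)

Do: maze.sense[west]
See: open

Do: stack.push[west]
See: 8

Do: maze.move[west]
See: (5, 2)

Do: maze.sense[south]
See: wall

Do: maze.sense[west]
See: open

Do: stack.push[west]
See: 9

Do: maze.move[west]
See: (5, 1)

Do: maze.sense[south]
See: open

Do: stack.push[south]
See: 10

Do: maze.move[south]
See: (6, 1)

Do: maze.sense[south]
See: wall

Do: maze.sense[west]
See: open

Do: stack.push[west]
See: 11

Do: maze.move[west]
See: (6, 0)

Do: maze.sense[south]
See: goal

Do: maze.move[south]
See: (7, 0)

Answer: (7, 0)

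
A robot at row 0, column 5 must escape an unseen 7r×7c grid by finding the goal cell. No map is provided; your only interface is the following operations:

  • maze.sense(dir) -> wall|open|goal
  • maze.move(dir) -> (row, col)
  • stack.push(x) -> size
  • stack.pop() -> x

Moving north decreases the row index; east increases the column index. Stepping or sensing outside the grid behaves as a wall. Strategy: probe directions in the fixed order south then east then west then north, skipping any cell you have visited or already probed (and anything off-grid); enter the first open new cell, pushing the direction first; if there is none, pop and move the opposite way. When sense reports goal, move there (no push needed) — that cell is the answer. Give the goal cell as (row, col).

Do: maze.sense[dir=south]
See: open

Do: stack.push[x=south]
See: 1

Do: maze.move[dir=south]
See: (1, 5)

Do: maze.sense[dir=south]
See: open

Do: stack.push[x=south]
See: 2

Do: maze.move[dir=south]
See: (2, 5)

Do: maze.sense[dir=south]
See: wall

Do: maze.sense[dir=east]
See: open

Do: stack.push[x=east]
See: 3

Do: maze.move[dir=east]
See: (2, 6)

Do: maze.sense[dir=south]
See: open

Do: stack.push[x=south]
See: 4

Do: maze.move[dir=south]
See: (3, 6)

Do: maze.sense[dir=south]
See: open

Do: stack.push[x=south]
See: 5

Do: maze.move[dir=south]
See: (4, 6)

Do: maze.sense[dir=south]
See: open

Do: stack.push[x=south]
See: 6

Do: maze.move[dir=south]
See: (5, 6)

Do: maze.sense[dir=south]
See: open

Do: stack.push[x=south]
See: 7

Do: maze.move[dir=south]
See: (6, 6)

Do: maze.sense[dir=west]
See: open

Do: stack.push[x=west]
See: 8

Do: maze.move[dir=west]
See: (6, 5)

Do: maze.sense[dir=west]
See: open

Do: stack.push[x=west]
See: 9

Do: maze.move[dir=west]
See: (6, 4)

Do: maze.sense[dir=west]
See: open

Do: stack.push[x=west]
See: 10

Do: maze.move[dir=west]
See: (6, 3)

Do: maze.sense[dir=west]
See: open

Do: stack.push[x=west]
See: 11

Do: maze.move[dir=west]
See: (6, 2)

Do: maze.sense[dir=west]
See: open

Do: stack.push[x=west]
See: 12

Do: maze.move[dir=west]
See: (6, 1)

Do: maze.sense[dir=west]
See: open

Do: stack.push[x=west]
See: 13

Do: maze.move[dir=west]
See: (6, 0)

Do: maze.sense[dir=north]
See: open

Do: stack.push[x=north]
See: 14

Do: maze.move[dir=north]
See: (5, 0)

Do: maze.sense[dir=east]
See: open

Do: stack.push[x=east]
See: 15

Do: maze.move[dir=east]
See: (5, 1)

Do: maze.sense[dir=east]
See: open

Do: stack.push[x=east]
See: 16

Do: maze.move[dir=east]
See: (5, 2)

Do: maze.sense[dir=east]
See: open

Do: stack.push[x=east]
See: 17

Do: maze.move[dir=east]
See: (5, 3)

Do: maze.sense[dir=east]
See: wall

Do: maze.sense[dir=north]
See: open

Do: stack.push[x=north]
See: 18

Do: maze.move[dir=north]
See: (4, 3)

Do: maze.sense[dir=east]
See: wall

Do: maze.sense[dir=west]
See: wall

Do: maze.sense[dir=north]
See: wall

Do: stack.pop[]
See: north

Do: maze.move[dir=south]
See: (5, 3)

Do: stack.pop[]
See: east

Do: maze.move[dir=west]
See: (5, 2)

Do: stack.pop[]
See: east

Do: maze.move[dir=west]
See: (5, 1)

Do: maze.sense[dir=north]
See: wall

Do: stack.pop[]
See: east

Do: maze.move[dir=west]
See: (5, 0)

Do: maze.sense[dir=north]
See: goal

Do: maze.move[dir=north]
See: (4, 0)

Answer: (4, 0)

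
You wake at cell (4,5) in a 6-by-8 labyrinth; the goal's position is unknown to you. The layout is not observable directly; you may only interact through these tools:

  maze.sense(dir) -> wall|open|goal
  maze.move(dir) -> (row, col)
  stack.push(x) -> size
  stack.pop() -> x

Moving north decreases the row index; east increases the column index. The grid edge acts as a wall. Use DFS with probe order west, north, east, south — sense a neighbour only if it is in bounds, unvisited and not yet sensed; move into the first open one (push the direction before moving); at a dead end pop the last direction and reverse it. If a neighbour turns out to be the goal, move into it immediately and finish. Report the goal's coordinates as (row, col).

Do: sense[dir='west']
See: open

Do: push[x='west']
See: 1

Do: move[dir='west']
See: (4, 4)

Do: sense[dir='west']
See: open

Do: push[x='west']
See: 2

Do: move[dir='west']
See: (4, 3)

Do: sense[dir='west']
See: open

Do: push[x='west']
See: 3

Do: move[dir='west']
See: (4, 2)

Do: sense[dir='west']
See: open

Do: push[x='west']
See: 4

Do: move[dir='west']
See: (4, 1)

Do: sense[dir='west']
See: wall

Do: sense[dir='north']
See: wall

Do: sense[dir='south']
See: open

Do: push[x='south']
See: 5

Do: move[dir='south']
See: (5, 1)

Do: sense[dir='west']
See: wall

Do: sense[dir='east']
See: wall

Do: pop[]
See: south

Do: move[dir='north']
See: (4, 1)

Do: pop[]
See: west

Do: move[dir='east']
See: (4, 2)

Do: sense[dir='north']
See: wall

Do: pop[]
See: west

Do: move[dir='east']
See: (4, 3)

Do: sense[dir='north']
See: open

Do: push[x='north']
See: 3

Do: move[dir='north']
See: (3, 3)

Do: sense[dir='north']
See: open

Do: push[x='north']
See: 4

Do: move[dir='north']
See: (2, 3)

Do: sense[dir='west']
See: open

Do: push[x='west']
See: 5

Do: move[dir='west']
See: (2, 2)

Do: sense[dir='west']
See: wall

Do: sense[dir='north']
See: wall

Do: pop[]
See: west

Do: move[dir='east']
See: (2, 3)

Do: sense[dir='north']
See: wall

Do: sense[dir='east']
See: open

Do: push[x='east']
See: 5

Do: move[dir='east']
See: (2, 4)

Do: sense[dir='north']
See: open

Do: push[x='north']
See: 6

Do: move[dir='north']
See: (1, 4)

Do: sense[dir='north']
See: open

Do: push[x='north']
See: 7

Do: move[dir='north']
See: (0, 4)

Do: sense[dir='west']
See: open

Do: push[x='west']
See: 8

Do: move[dir='west']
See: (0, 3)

Do: sense[dir='west']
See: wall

Do: pop[]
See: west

Do: move[dir='east']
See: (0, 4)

Do: sense[dir='east']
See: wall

Do: pop[]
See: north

Do: move[dir='south']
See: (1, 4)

Do: sense[dir='east']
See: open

Do: push[x='east']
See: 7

Do: move[dir='east']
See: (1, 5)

Do: sense[dir='east']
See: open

Do: push[x='east']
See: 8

Do: move[dir='east']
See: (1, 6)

Do: sense[dir='north']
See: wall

Do: sense[dir='east']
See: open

Do: push[x='east']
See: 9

Do: move[dir='east']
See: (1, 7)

Do: sense[dir='north']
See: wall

Do: sense[dir='south']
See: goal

Do: move[dir='south']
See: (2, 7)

Answer: (2, 7)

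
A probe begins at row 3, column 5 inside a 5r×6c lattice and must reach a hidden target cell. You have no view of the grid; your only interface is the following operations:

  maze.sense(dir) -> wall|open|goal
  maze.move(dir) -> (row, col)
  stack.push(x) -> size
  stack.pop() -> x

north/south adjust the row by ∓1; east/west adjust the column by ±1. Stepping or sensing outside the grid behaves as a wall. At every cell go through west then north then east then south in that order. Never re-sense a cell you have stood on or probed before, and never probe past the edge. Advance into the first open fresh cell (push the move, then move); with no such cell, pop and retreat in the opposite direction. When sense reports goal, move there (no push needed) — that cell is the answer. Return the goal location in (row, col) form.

Act: maze.sense[dir='west']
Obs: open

Act: stack.push[x='west']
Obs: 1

Act: maze.move[dir='west']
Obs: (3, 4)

Act: maze.sense[dir='west']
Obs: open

Act: stack.push[x='west']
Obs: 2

Act: maze.move[dir='west']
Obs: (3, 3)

Act: maze.sense[dir='west']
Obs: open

Act: stack.push[x='west']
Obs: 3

Act: maze.move[dir='west']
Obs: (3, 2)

Act: maze.sense[dir='west']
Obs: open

Act: stack.push[x='west']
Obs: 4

Act: maze.move[dir='west']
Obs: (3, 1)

Act: maze.sense[dir='west']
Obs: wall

Act: maze.sense[dir='north']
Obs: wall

Act: maze.sense[dir='south']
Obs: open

Act: stack.push[x='south']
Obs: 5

Act: maze.move[dir='south']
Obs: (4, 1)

Act: maze.sense[dir='west']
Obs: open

Act: stack.push[x='west']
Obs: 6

Act: maze.move[dir='west']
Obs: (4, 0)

Act: stack.pop[]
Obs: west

Act: maze.move[dir='east']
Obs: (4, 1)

Act: maze.sense[dir='east']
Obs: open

Act: stack.push[x='east']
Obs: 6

Act: maze.move[dir='east']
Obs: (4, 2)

Act: maze.sense[dir='east']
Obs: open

Act: stack.push[x='east']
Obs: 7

Act: maze.move[dir='east']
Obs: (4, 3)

Act: maze.sense[dir='east']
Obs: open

Act: stack.push[x='east']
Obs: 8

Act: maze.move[dir='east']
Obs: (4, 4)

Act: maze.sense[dir='east']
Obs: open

Act: stack.push[x='east']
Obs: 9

Act: maze.move[dir='east']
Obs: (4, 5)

Act: stack.pop[]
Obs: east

Act: maze.move[dir='west']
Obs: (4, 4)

Act: stack.pop[]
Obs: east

Act: maze.move[dir='west']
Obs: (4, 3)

Act: stack.pop[]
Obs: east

Act: maze.move[dir='west']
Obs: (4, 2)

Act: stack.pop[]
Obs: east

Act: maze.move[dir='west']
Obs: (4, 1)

Act: stack.pop[]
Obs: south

Act: maze.move[dir='north']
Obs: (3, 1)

Act: stack.pop[]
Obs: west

Act: maze.move[dir='east']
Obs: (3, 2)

Act: maze.sense[dir='north']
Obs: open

Act: stack.push[x='north']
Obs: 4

Act: maze.move[dir='north']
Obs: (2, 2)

Act: maze.sense[dir='north']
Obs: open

Act: stack.push[x='north']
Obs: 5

Act: maze.move[dir='north']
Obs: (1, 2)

Act: maze.sense[dir='west']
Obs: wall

Act: maze.sense[dir='north']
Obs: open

Act: stack.push[x='north']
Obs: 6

Act: maze.move[dir='north']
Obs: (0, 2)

Act: maze.sense[dir='west']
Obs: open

Act: stack.push[x='west']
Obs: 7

Act: maze.move[dir='west']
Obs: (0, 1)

Act: maze.sense[dir='west']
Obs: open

Act: stack.push[x='west']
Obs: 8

Act: maze.move[dir='west']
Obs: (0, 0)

Act: maze.sense[dir='south']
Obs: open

Act: stack.push[x='south']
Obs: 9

Act: maze.move[dir='south']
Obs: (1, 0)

Act: maze.sense[dir='south']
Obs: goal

Act: maze.move[dir='south']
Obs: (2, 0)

Answer: (2, 0)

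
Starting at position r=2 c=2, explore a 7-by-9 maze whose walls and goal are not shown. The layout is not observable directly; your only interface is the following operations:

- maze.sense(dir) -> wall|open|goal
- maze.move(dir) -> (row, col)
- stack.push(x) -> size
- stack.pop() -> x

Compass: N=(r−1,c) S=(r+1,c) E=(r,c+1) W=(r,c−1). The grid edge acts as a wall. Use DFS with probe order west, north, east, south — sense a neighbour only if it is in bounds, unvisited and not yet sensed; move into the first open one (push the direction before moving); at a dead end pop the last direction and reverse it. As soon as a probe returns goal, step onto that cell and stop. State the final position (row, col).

Act: maze.sense[dir: west]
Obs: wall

Act: maze.sense[dir: north]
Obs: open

Act: stack.push[x: north]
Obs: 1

Act: maze.move[dir: north]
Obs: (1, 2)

Act: maze.sense[dir: west]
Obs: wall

Act: maze.sense[dir: north]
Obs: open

Act: stack.push[x: north]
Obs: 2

Act: maze.move[dir: north]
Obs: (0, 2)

Act: maze.sense[dir: west]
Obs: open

Act: stack.push[x: west]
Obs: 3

Act: maze.move[dir: west]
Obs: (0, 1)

Act: maze.sense[dir: west]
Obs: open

Act: stack.push[x: west]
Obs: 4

Act: maze.move[dir: west]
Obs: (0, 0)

Act: maze.sense[dir: south]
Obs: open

Act: stack.push[x: south]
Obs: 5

Act: maze.move[dir: south]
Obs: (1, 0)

Act: maze.sense[dir: south]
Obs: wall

Act: stack.pop[]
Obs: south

Act: maze.move[dir: north]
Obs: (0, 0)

Act: stack.pop[]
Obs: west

Act: maze.move[dir: east]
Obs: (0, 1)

Act: stack.pop[]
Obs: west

Act: maze.move[dir: east]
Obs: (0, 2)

Act: maze.sense[dir: east]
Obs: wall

Act: stack.pop[]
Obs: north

Act: maze.move[dir: south]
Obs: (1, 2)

Act: maze.sense[dir: east]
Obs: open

Act: stack.push[x: east]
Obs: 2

Act: maze.move[dir: east]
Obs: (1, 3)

Act: maze.sense[dir: east]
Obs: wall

Act: maze.sense[dir: south]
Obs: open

Act: stack.push[x: south]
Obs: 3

Act: maze.move[dir: south]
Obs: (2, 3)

Act: maze.sense[dir: east]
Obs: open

Act: stack.push[x: east]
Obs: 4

Act: maze.move[dir: east]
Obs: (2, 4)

Act: maze.sense[dir: east]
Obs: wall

Act: maze.sense[dir: south]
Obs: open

Act: stack.push[x: south]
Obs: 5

Act: maze.move[dir: south]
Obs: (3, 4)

Act: maze.sense[dir: west]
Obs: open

Act: stack.push[x: west]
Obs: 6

Act: maze.move[dir: west]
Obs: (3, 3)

Act: maze.sense[dir: west]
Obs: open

Act: stack.push[x: west]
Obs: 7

Act: maze.move[dir: west]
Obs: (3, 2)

Act: maze.sense[dir: west]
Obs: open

Act: stack.push[x: west]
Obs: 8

Act: maze.move[dir: west]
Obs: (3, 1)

Act: maze.sense[dir: west]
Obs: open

Act: stack.push[x: west]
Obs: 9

Act: maze.move[dir: west]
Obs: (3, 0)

Act: maze.sense[dir: south]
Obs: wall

Act: stack.pop[]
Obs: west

Act: maze.move[dir: east]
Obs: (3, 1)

Act: maze.sense[dir: south]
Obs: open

Act: stack.push[x: south]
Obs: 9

Act: maze.move[dir: south]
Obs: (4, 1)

Act: maze.sense[dir: east]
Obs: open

Act: stack.push[x: east]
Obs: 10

Act: maze.move[dir: east]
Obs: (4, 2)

Act: maze.sense[dir: east]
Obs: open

Act: stack.push[x: east]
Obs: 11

Act: maze.move[dir: east]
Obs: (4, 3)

Act: maze.sense[dir: east]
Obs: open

Act: stack.push[x: east]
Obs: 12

Act: maze.move[dir: east]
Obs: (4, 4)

Act: maze.sense[dir: east]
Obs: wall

Act: maze.sense[dir: south]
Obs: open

Act: stack.push[x: south]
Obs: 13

Act: maze.move[dir: south]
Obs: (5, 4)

Act: maze.sense[dir: west]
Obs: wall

Act: maze.sense[dir: east]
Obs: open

Act: stack.push[x: east]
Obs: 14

Act: maze.move[dir: east]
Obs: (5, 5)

Act: maze.sense[dir: east]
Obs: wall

Act: maze.sense[dir: south]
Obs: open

Act: stack.push[x: south]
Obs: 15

Act: maze.move[dir: south]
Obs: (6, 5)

Act: maze.sense[dir: west]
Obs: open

Act: stack.push[x: west]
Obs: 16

Act: maze.move[dir: west]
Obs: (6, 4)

Act: maze.sense[dir: west]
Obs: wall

Act: stack.pop[]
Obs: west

Act: maze.move[dir: east]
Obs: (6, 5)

Act: maze.sense[dir: east]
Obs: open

Act: stack.push[x: east]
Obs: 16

Act: maze.move[dir: east]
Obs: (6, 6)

Act: maze.sense[dir: east]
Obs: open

Act: stack.push[x: east]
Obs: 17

Act: maze.move[dir: east]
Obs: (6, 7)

Act: maze.sense[dir: north]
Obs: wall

Act: maze.sense[dir: east]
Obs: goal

Act: maze.move[dir: east]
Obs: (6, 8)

Answer: (6, 8)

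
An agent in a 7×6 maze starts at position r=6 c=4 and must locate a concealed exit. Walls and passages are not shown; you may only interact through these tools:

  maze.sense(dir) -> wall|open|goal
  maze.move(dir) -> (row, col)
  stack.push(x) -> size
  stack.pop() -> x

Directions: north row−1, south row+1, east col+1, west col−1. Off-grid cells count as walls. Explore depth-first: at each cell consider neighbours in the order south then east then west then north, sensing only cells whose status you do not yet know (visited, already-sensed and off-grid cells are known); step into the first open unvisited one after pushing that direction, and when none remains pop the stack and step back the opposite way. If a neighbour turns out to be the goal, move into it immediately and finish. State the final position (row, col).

·→ maze.sense(dir='east')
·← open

·→ stack.push(x='east')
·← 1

·→ maze.move(dir='east')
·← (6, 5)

·→ maze.sense(dir='north')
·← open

·→ stack.push(x='north')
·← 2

·→ maze.move(dir='north')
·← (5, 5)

·→ maze.sense(dir='west')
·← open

·→ stack.push(x='west')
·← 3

·→ maze.move(dir='west')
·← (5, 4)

·→ maze.sense(dir='west')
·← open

·→ stack.push(x='west')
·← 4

·→ maze.move(dir='west')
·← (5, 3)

·→ maze.sense(dir='south')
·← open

·→ stack.push(x='south')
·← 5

·→ maze.move(dir='south')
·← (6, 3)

·→ maze.sense(dir='west')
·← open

·→ stack.push(x='west')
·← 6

·→ maze.move(dir='west')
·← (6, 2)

·→ maze.sense(dir='west')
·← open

·→ stack.push(x='west')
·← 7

·→ maze.move(dir='west')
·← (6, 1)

·→ maze.sense(dir='west')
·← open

·→ stack.push(x='west')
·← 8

·→ maze.move(dir='west')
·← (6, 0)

·→ maze.sense(dir='north')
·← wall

·→ stack.pop()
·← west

·→ maze.move(dir='east')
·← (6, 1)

·→ maze.sense(dir='north')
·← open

·→ stack.push(x='north')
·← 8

·→ maze.move(dir='north')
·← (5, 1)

·→ maze.sense(dir='east')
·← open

·→ stack.push(x='east')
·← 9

·→ maze.move(dir='east')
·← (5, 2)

·→ maze.sense(dir='north')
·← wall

·→ stack.pop()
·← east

·→ maze.move(dir='west')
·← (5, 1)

·→ maze.sense(dir='north')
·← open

·→ stack.push(x='north')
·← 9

·→ maze.move(dir='north')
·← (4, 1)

·→ maze.sense(dir='west')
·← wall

·→ maze.sense(dir='north')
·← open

·→ stack.push(x='north')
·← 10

·→ maze.move(dir='north')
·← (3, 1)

·→ maze.sense(dir='east')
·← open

·→ stack.push(x='east')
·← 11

·→ maze.move(dir='east')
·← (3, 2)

·→ maze.sense(dir='east')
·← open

·→ stack.push(x='east')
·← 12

·→ maze.move(dir='east')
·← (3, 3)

·→ maze.sense(dir='south')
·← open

·→ stack.push(x='south')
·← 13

·→ maze.move(dir='south')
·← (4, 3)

·→ maze.sense(dir='east')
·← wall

·→ stack.pop()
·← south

·→ maze.move(dir='north')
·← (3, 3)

·→ maze.sense(dir='east')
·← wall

·→ maze.sense(dir='north')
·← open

·→ stack.push(x='north')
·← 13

·→ maze.move(dir='north')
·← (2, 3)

·→ maze.sense(dir='east')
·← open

·→ stack.push(x='east')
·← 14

·→ maze.move(dir='east')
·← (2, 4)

·→ maze.sense(dir='east')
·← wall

·→ maze.sense(dir='north')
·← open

·→ stack.push(x='north')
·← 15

·→ maze.move(dir='north')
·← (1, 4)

·→ maze.sense(dir='east')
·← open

·→ stack.push(x='east')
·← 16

·→ maze.move(dir='east')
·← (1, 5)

·→ maze.sense(dir='north')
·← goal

·→ maze.move(dir='north')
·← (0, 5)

Answer: (0, 5)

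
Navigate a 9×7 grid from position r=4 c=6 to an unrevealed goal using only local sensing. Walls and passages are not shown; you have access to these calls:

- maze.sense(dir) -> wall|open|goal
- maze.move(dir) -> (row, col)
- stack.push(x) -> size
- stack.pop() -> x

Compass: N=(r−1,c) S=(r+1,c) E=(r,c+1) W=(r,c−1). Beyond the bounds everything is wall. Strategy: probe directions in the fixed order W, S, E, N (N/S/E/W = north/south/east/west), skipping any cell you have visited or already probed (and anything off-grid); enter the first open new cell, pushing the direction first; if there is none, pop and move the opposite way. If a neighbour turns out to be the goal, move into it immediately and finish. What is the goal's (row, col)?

-- sense(dir: west) == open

-- push(x: west) == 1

-- move(dir: west) == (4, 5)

-- sense(dir: west) == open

-- push(x: west) == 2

-- move(dir: west) == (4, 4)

-- sense(dir: west) == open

-- push(x: west) == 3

-- move(dir: west) == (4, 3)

-- sense(dir: west) == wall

-- sense(dir: south) == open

-- push(x: south) == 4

-- move(dir: south) == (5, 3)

-- sense(dir: west) == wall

-- sense(dir: south) == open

-- push(x: south) == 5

-- move(dir: south) == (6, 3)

-- sense(dir: west) == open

-- push(x: west) == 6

-- move(dir: west) == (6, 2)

-- sense(dir: west) == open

-- push(x: west) == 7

-- move(dir: west) == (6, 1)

-- sense(dir: west) == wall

-- sense(dir: south) == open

-- push(x: south) == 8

-- move(dir: south) == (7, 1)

-- sense(dir: west) == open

-- push(x: west) == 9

-- move(dir: west) == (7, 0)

-- sense(dir: south) == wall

-- pop() == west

-- move(dir: east) == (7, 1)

-- sense(dir: south) == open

-- push(x: south) == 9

-- move(dir: south) == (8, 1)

-- sense(dir: east) == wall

-- pop() == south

-- move(dir: north) == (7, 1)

-- sense(dir: east) == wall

-- pop() == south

-- move(dir: north) == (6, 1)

-- sense(dir: north) == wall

-- pop() == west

-- move(dir: east) == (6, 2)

-- pop() == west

-- move(dir: east) == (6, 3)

-- sense(dir: south) == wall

-- sense(dir: east) == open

-- push(x: east) == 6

-- move(dir: east) == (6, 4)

-- sense(dir: south) == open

-- push(x: south) == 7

-- move(dir: south) == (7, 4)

-- sense(dir: south) == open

-- push(x: south) == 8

-- move(dir: south) == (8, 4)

-- sense(dir: west) == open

-- push(x: west) == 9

-- move(dir: west) == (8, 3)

-- pop() == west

-- move(dir: east) == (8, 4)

-- sense(dir: east) == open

-- push(x: east) == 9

-- move(dir: east) == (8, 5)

-- sense(dir: east) == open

-- push(x: east) == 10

-- move(dir: east) == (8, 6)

-- sense(dir: north) == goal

-- move(dir: north) == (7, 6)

Answer: (7, 6)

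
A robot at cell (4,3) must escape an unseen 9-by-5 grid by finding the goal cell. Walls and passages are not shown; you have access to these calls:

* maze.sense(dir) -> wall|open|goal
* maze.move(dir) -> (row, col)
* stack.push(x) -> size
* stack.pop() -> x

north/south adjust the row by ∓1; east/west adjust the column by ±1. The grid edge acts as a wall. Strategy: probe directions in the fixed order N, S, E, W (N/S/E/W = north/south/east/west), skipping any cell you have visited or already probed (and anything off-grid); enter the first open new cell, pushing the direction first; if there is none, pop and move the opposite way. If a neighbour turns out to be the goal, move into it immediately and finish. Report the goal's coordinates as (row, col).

·→ maze.sense(dir: north)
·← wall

·→ maze.sense(dir: south)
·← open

·→ stack.push(x: south)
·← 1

·→ maze.move(dir: south)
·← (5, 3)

·→ maze.sense(dir: south)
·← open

·→ stack.push(x: south)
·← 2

·→ maze.move(dir: south)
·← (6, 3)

·→ maze.sense(dir: south)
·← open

·→ stack.push(x: south)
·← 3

·→ maze.move(dir: south)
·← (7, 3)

·→ maze.sense(dir: south)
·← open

·→ stack.push(x: south)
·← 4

·→ maze.move(dir: south)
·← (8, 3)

·→ maze.sense(dir: east)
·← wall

·→ maze.sense(dir: west)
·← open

·→ stack.push(x: west)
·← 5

·→ maze.move(dir: west)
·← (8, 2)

·→ maze.sense(dir: north)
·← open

·→ stack.push(x: north)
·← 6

·→ maze.move(dir: north)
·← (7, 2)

·→ maze.sense(dir: north)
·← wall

·→ maze.sense(dir: west)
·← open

·→ stack.push(x: west)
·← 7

·→ maze.move(dir: west)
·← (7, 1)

·→ maze.sense(dir: north)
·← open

·→ stack.push(x: north)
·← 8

·→ maze.move(dir: north)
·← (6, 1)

·→ maze.sense(dir: north)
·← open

·→ stack.push(x: north)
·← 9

·→ maze.move(dir: north)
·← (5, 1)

·→ maze.sense(dir: north)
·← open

·→ stack.push(x: north)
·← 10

·→ maze.move(dir: north)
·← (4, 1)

·→ maze.sense(dir: north)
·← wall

·→ maze.sense(dir: east)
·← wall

·→ maze.sense(dir: west)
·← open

·→ stack.push(x: west)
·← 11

·→ maze.move(dir: west)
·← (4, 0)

·→ maze.sense(dir: north)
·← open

·→ stack.push(x: north)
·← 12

·→ maze.move(dir: north)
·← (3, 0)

·→ maze.sense(dir: north)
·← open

·→ stack.push(x: north)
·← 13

·→ maze.move(dir: north)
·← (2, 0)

·→ maze.sense(dir: north)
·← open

·→ stack.push(x: north)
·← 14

·→ maze.move(dir: north)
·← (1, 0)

·→ maze.sense(dir: north)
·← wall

·→ maze.sense(dir: east)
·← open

·→ stack.push(x: east)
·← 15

·→ maze.move(dir: east)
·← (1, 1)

·→ maze.sense(dir: north)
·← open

·→ stack.push(x: north)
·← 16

·→ maze.move(dir: north)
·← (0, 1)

·→ maze.sense(dir: east)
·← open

·→ stack.push(x: east)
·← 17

·→ maze.move(dir: east)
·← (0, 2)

·→ maze.sense(dir: south)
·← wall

·→ maze.sense(dir: east)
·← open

·→ stack.push(x: east)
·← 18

·→ maze.move(dir: east)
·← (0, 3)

·→ maze.sense(dir: south)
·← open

·→ stack.push(x: south)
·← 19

·→ maze.move(dir: south)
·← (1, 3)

·→ maze.sense(dir: south)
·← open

·→ stack.push(x: south)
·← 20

·→ maze.move(dir: south)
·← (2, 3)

·→ maze.sense(dir: east)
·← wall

·→ maze.sense(dir: west)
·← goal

·→ maze.move(dir: west)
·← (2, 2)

Answer: (2, 2)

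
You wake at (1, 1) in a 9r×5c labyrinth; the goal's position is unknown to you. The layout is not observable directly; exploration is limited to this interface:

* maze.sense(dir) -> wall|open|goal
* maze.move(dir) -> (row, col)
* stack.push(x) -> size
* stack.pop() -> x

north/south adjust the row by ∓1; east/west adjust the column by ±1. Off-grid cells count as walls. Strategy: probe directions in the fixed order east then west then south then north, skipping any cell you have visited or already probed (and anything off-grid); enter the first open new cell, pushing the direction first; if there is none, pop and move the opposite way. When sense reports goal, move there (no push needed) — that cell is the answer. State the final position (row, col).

~$ maze.sense dir→east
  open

~$ stack.push x→east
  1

~$ maze.move dir→east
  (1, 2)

~$ maze.sense dir→east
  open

~$ stack.push x→east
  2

~$ maze.move dir→east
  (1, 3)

~$ maze.sense dir→east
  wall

~$ maze.sense dir→south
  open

~$ stack.push x→south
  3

~$ maze.move dir→south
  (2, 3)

~$ maze.sense dir→east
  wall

~$ maze.sense dir→west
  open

~$ stack.push x→west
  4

~$ maze.move dir→west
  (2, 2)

~$ maze.sense dir→west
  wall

~$ maze.sense dir→south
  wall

~$ stack.pop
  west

~$ maze.move dir→east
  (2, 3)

~$ maze.sense dir→south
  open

~$ stack.push x→south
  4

~$ maze.move dir→south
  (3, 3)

~$ maze.sense dir→east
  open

~$ stack.push x→east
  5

~$ maze.move dir→east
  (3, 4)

~$ maze.sense dir→south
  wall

~$ stack.pop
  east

~$ maze.move dir→west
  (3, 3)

~$ maze.sense dir→south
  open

~$ stack.push x→south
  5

~$ maze.move dir→south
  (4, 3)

~$ maze.sense dir→west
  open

~$ stack.push x→west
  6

~$ maze.move dir→west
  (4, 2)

~$ maze.sense dir→west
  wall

~$ maze.sense dir→south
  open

~$ stack.push x→south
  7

~$ maze.move dir→south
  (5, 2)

~$ maze.sense dir→east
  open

~$ stack.push x→east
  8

~$ maze.move dir→east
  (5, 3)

~$ maze.sense dir→east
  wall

~$ maze.sense dir→south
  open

~$ stack.push x→south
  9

~$ maze.move dir→south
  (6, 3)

~$ maze.sense dir→east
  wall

~$ maze.sense dir→west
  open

~$ stack.push x→west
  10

~$ maze.move dir→west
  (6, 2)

~$ maze.sense dir→west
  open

~$ stack.push x→west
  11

~$ maze.move dir→west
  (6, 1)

~$ maze.sense dir→west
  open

~$ stack.push x→west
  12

~$ maze.move dir→west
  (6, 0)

~$ maze.sense dir→south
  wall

~$ maze.sense dir→north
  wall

~$ stack.pop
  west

~$ maze.move dir→east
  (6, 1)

~$ maze.sense dir→south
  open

~$ stack.push x→south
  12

~$ maze.move dir→south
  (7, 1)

~$ maze.sense dir→east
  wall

~$ maze.sense dir→south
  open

~$ stack.push x→south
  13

~$ maze.move dir→south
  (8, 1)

~$ maze.sense dir→east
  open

~$ stack.push x→east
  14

~$ maze.move dir→east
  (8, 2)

~$ maze.sense dir→east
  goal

~$ maze.move dir→east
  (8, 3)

Answer: (8, 3)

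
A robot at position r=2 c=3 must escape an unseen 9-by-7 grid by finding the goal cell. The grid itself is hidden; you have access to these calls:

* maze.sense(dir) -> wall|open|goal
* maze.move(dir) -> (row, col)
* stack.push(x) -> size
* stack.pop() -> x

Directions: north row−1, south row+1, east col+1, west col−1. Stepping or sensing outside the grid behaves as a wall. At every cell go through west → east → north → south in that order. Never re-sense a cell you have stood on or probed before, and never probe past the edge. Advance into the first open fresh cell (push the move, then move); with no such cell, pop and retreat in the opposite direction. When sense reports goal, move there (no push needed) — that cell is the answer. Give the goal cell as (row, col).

→ sense(dir=west)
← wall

→ sense(dir=east)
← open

→ push(x=east)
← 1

→ move(dir=east)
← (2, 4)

→ sense(dir=east)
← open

→ push(x=east)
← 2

→ move(dir=east)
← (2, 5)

→ sense(dir=east)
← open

→ push(x=east)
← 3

→ move(dir=east)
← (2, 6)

→ sense(dir=north)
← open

→ push(x=north)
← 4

→ move(dir=north)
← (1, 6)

→ sense(dir=west)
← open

→ push(x=west)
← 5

→ move(dir=west)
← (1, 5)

→ sense(dir=west)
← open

→ push(x=west)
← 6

→ move(dir=west)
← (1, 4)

→ sense(dir=west)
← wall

→ sense(dir=north)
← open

→ push(x=north)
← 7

→ move(dir=north)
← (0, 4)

→ sense(dir=west)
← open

→ push(x=west)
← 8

→ move(dir=west)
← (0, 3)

→ sense(dir=west)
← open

→ push(x=west)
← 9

→ move(dir=west)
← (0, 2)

→ sense(dir=west)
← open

→ push(x=west)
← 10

→ move(dir=west)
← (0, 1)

→ sense(dir=west)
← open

→ push(x=west)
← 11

→ move(dir=west)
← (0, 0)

→ sense(dir=south)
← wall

→ pop()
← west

→ move(dir=east)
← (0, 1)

→ sense(dir=south)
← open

→ push(x=south)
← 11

→ move(dir=south)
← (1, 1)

→ sense(dir=east)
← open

→ push(x=east)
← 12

→ move(dir=east)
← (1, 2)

→ pop()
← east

→ move(dir=west)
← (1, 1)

→ sense(dir=south)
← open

→ push(x=south)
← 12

→ move(dir=south)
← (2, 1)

→ sense(dir=west)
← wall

→ sense(dir=south)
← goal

→ move(dir=south)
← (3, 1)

Answer: (3, 1)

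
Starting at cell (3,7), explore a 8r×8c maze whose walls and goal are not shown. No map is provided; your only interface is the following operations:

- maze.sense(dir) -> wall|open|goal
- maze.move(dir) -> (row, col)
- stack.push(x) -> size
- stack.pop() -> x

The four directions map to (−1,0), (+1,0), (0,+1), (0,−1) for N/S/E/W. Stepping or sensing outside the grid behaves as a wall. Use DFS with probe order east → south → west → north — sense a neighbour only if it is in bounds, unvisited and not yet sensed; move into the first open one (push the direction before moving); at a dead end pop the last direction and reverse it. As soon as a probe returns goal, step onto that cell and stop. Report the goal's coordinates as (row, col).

% 1. sense(south) => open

% 2. push(south) => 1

% 3. move(south) => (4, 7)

% 4. sense(south) => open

% 5. push(south) => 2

% 6. move(south) => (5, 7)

% 7. sense(south) => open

% 8. push(south) => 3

% 9. move(south) => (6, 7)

% 10. sense(south) => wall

% 11. sense(west) => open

% 12. push(west) => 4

% 13. move(west) => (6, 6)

% 14. sense(south) => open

% 15. push(south) => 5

% 16. move(south) => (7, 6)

% 17. sense(west) => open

% 18. push(west) => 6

% 19. move(west) => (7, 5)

% 20. sense(west) => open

% 21. push(west) => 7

% 22. move(west) => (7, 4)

% 23. sense(west) => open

% 24. push(west) => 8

% 25. move(west) => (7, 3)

% 26. sense(west) => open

% 27. push(west) => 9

% 28. move(west) => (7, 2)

% 29. sense(west) => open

% 30. push(west) => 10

% 31. move(west) => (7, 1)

% 32. sense(west) => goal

% 33. move(west) => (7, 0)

Answer: (7, 0)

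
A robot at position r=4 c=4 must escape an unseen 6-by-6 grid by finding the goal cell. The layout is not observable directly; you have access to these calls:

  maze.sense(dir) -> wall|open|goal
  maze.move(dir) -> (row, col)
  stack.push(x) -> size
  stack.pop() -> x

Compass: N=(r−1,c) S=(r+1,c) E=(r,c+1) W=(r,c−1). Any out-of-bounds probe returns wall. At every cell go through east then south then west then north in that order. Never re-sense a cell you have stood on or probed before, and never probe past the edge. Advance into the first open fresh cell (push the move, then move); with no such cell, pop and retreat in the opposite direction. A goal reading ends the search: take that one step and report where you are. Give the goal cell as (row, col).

>> maze.sense(dir: east)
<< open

>> stack.push(x: east)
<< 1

>> maze.move(dir: east)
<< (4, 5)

>> maze.sense(dir: south)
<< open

>> stack.push(x: south)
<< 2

>> maze.move(dir: south)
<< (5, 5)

>> maze.sense(dir: west)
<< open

>> stack.push(x: west)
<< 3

>> maze.move(dir: west)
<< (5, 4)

>> maze.sense(dir: west)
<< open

>> stack.push(x: west)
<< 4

>> maze.move(dir: west)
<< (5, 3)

>> maze.sense(dir: west)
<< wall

>> maze.sense(dir: north)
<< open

>> stack.push(x: north)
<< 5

>> maze.move(dir: north)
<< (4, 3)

>> maze.sense(dir: west)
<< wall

>> maze.sense(dir: north)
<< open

>> stack.push(x: north)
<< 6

>> maze.move(dir: north)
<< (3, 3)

>> maze.sense(dir: east)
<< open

>> stack.push(x: east)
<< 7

>> maze.move(dir: east)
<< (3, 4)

>> maze.sense(dir: east)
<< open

>> stack.push(x: east)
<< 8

>> maze.move(dir: east)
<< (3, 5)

>> maze.sense(dir: north)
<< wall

>> stack.pop()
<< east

>> maze.move(dir: west)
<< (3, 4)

>> maze.sense(dir: north)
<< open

>> stack.push(x: north)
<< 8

>> maze.move(dir: north)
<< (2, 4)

>> maze.sense(dir: west)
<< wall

>> maze.sense(dir: north)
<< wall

>> stack.pop()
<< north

>> maze.move(dir: south)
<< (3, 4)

>> stack.pop()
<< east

>> maze.move(dir: west)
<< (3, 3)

>> maze.sense(dir: west)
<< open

>> stack.push(x: west)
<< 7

>> maze.move(dir: west)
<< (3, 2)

>> maze.sense(dir: west)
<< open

>> stack.push(x: west)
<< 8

>> maze.move(dir: west)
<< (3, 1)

>> maze.sense(dir: south)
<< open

>> stack.push(x: south)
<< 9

>> maze.move(dir: south)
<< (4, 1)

>> maze.sense(dir: south)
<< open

>> stack.push(x: south)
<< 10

>> maze.move(dir: south)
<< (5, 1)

>> maze.sense(dir: west)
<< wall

>> stack.pop()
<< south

>> maze.move(dir: north)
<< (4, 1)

>> maze.sense(dir: west)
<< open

>> stack.push(x: west)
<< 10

>> maze.move(dir: west)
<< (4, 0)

>> maze.sense(dir: north)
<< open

>> stack.push(x: north)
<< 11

>> maze.move(dir: north)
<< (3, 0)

>> maze.sense(dir: north)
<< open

>> stack.push(x: north)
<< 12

>> maze.move(dir: north)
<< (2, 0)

>> maze.sense(dir: east)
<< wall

>> maze.sense(dir: north)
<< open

>> stack.push(x: north)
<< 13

>> maze.move(dir: north)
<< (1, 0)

>> maze.sense(dir: east)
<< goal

>> maze.move(dir: east)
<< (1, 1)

Answer: (1, 1)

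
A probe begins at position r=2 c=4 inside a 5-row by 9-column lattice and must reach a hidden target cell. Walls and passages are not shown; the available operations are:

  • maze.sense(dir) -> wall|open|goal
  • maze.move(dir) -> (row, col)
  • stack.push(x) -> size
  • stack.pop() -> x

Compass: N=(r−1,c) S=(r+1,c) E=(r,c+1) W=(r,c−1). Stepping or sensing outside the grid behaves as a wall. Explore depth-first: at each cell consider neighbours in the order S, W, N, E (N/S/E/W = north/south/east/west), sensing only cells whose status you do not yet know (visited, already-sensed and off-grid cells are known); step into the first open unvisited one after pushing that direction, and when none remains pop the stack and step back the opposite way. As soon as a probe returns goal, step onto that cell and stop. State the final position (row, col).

Invoking maze.sense(dir→south), and see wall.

I invoke maze.sense(dir→west), and get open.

Then stack.push(x→west), : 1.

I invoke maze.move(dir→west), — result: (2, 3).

Calling maze.sense(dir→south), and get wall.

I run maze.sense(dir→west), giving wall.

I run maze.sense(dir→north), and get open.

Invoking stack.push(x→north), and get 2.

Invoking maze.move(dir→north), yielding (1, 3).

Then maze.sense(dir→west), yielding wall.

Invoking maze.sense(dir→north), — result: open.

I use stack.push(x→north), which returns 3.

Invoking maze.move(dir→north), and get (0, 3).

I run maze.sense(dir→west), — result: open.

Then stack.push(x→west), which returns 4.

Using maze.move(dir→west), and see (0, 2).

I use maze.sense(dir→west), and see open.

Next I call stack.push(x→west), and get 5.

Calling maze.move(dir→west), and see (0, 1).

I invoke maze.sense(dir→south), : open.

Now I run stack.push(x→south), and get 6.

I call maze.move(dir→south), yielding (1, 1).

Calling maze.sense(dir→south), which returns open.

I call stack.push(x→south), yielding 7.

Next I call maze.move(dir→south), and observe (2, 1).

I call maze.sense(dir→south), and get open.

I run stack.push(x→south), — result: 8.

Calling maze.move(dir→south), → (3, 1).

Using maze.sense(dir→south), and observe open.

Invoking stack.push(x→south), which returns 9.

Invoking maze.move(dir→south), yielding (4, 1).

Invoking maze.sense(dir→west), and see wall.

I try maze.sense(dir→east), giving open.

I call stack.push(x→east), and observe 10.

I invoke maze.move(dir→east), and observe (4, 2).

I try maze.sense(dir→north), which returns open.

Invoking stack.push(x→north), giving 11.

Using maze.move(dir→north), : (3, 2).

Then stack.pop(), and see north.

I invoke maze.move(dir→south), yielding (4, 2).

I run maze.sense(dir→east), which returns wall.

Next I call stack.pop, giving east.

I run maze.move(dir→west), — result: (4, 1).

I call stack.pop(), and get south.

Then maze.move(dir→north), and get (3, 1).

Now I run maze.sense(dir→west), giving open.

I call stack.push(x→west), : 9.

Using maze.move(dir→west), giving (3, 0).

I call maze.sense(dir→north), : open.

Calling stack.push(x→north), — result: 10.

Calling maze.move(dir→north), which returns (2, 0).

Now I run maze.sense(dir→north), and observe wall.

Using stack.pop(), which returns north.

I try maze.move(dir→south), giving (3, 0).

I call stack.pop(), which returns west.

Now I run maze.move(dir→east), and see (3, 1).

Using stack.pop, → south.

I call maze.move(dir→north), giving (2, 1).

I use stack.pop, : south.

I use maze.move(dir→north), and see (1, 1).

I use stack.pop(), — result: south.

I run maze.move(dir→north), — result: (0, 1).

I call maze.sense(dir→west), giving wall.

I run stack.pop, giving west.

Calling maze.move(dir→east), → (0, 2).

Now I run stack.pop, and get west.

I invoke maze.move(dir→east), and observe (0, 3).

I run maze.sense(dir→east), yielding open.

Calling stack.push(x→east), which returns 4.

Next I call maze.move(dir→east), giving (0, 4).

Invoking maze.sense(dir→south), : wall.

I try maze.sense(dir→east), — result: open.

I call stack.push(x→east), giving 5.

I call maze.move(dir→east), which returns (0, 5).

I try maze.sense(dir→south), : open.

Invoking stack.push(x→south), which returns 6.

I try maze.move(dir→south), yielding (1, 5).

Using maze.sense(dir→south), — result: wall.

I invoke maze.sense(dir→east), yielding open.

Using stack.push(x→east), and observe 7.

I use maze.move(dir→east), yielding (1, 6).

Invoking maze.sense(dir→south), → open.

I try stack.push(x→south), giving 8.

I invoke maze.move(dir→south), and see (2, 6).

I run maze.sense(dir→south), which returns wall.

Invoking maze.sense(dir→east), giving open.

I invoke stack.push(x→east), yielding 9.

I try maze.move(dir→east), — result: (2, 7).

I try maze.sense(dir→south), and get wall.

I try maze.sense(dir→north), which returns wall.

I use maze.sense(dir→east), — result: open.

Now I run stack.push(x→east), : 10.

Calling maze.move(dir→east), which returns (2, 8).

Now I run maze.sense(dir→south), → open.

Calling stack.push(x→south), and get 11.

Invoking maze.move(dir→south), : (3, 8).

Now I run maze.sense(dir→south), — result: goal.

Then maze.move(dir→south), giving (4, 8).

Answer: (4, 8)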